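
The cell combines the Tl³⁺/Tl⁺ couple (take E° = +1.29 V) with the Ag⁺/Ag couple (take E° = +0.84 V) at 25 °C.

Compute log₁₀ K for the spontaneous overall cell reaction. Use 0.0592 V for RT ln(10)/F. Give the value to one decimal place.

15.2

Cathode: Tl³⁺/Tl⁺; anode: Ag⁺/Ag. E°cell = +0.45 V, n = 2.
log K = nE°cell / 0.0592 = (2)(+0.45) / 0.0592 = 15.2.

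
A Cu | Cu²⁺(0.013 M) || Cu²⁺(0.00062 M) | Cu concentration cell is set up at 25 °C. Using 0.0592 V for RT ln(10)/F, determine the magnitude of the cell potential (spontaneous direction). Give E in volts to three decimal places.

+0.039 V

For a concentration cell E°cell = 0. The 0.013 M side is the cathode (reduction is favoured where [Cu²⁺] is higher).
With n = 2, E = −(0.0592/2) log([Cu²⁺]ₐₙ/[Cu²⁺]꜀ₐₜ) = −(0.0592/2) log(0.00062/0.013) = −(0.0592/2)(-1.322) = +0.039 V.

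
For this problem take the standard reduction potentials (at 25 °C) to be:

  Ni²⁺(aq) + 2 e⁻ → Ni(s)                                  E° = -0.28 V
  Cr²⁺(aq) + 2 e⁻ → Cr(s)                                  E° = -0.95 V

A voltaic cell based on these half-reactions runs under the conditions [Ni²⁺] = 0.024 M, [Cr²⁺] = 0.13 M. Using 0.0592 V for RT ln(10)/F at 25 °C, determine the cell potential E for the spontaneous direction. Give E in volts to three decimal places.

Ni²⁺/Ni is the cathode (higher E°), Cr²⁺/Cr the anode: E°cell = -0.28 − (-0.95) = +0.67 V, n = 2.
Overall: Ni²⁺(aq) + Cr(s) → Ni(s) + Cr²⁺(aq)
Q = [Cr²⁺] / ([Ni²⁺]); log Q = 0.734.
E = E° − (0.0592/n) log Q = +0.67 − (0.0592/2)(0.734) = +0.648 V.

+0.648 V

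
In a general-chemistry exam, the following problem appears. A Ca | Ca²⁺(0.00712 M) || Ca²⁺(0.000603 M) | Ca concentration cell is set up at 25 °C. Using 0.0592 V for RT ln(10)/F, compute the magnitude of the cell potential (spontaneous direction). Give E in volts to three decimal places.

+0.032 V

For a concentration cell E°cell = 0. The 0.00712 M side is the cathode (reduction is favoured where [Ca²⁺] is higher).
With n = 2, E = −(0.0592/2) log([Ca²⁺]ₐₙ/[Ca²⁺]꜀ₐₜ) = −(0.0592/2) log(0.000603/0.00712) = −(0.0592/2)(-1.072) = +0.032 V.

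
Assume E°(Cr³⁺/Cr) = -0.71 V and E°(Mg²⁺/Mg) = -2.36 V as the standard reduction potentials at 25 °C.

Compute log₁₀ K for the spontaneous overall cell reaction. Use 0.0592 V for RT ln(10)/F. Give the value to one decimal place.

Cathode: Cr³⁺/Cr; anode: Mg²⁺/Mg. E°cell = +1.65 V, n = 6.
log K = nE°cell / 0.0592 = (6)(+1.65) / 0.0592 = 167.2.

167.2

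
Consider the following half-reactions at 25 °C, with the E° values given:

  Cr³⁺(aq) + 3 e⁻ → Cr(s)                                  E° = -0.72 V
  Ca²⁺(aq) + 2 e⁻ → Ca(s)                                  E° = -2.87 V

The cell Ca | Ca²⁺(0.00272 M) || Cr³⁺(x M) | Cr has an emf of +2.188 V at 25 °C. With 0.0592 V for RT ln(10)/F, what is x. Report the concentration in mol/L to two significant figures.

Cr³⁺/Cr is the cathode, Ca²⁺/Ca the anode: E°cell = +2.15 V, n = 6.
Overall reaction: 2 Cr³⁺(aq) + 3 Ca(s) → 2 Cr(s) + 3 Ca²⁺(aq); Q = [Ca²⁺]^3/[Cr³⁺]^2.
From E = E° − (0.0592/n) log Q: log Q = (E° − E)·n/0.0592 = (+2.15 − (+2.188))·6/0.0592 = -3.8514.
So 2·log[Cr³⁺] = 3·log(0.00272) − log Q = -7.6963 − (-3.8514) = -3.8449; log[Cr³⁺] = -3.8449 / 2 = -1.9224; [Cr³⁺] = 10^(-1.9224) ≈ 0.012 M.

0.012 M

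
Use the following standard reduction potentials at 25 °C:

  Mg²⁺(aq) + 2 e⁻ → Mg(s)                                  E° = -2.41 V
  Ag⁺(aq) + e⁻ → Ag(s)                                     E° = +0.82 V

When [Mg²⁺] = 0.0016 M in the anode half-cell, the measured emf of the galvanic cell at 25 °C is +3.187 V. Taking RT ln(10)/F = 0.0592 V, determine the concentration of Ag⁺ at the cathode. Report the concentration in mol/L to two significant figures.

Ag⁺/Ag is the cathode, Mg²⁺/Mg the anode: E°cell = +3.23 V, n = 2.
Overall reaction: 2 Ag⁺(aq) + Mg(s) → 2 Ag(s) + Mg²⁺(aq); Q = [Mg²⁺]^1/[Ag⁺]^2.
From E = E° − (0.0592/n) log Q: log Q = (E° − E)·n/0.0592 = (+3.23 − (+3.187))·2/0.0592 = 1.4527.
So 2·log[Ag⁺] = 1·log(0.0016) − log Q = -2.7959 − (1.4527) = -4.2486; log[Ag⁺] = -4.2486 / 2 = -2.1243; [Ag⁺] = 10^(-2.1243) ≈ 0.0075 M.

0.0075 M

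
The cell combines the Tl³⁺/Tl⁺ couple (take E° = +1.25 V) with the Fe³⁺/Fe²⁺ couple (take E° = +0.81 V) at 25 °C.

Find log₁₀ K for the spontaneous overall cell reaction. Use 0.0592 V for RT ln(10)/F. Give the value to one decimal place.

Cathode: Tl³⁺/Tl⁺; anode: Fe³⁺/Fe²⁺. E°cell = +0.44 V, n = 2.
log K = nE°cell / 0.0592 = (2)(+0.44) / 0.0592 = 14.9.

14.9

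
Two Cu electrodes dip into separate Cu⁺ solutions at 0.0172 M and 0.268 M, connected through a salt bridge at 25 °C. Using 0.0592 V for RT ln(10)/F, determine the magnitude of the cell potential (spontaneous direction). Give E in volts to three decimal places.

For a concentration cell E°cell = 0. The 0.268 M side is the cathode (reduction is favoured where [Cu⁺] is higher).
With n = 1, E = −(0.0592/1) log([Cu⁺]ₐₙ/[Cu⁺]꜀ₐₜ) = −(0.0592/1) log(0.0172/0.268) = −(0.0592/1)(-1.193) = +0.071 V.

+0.071 V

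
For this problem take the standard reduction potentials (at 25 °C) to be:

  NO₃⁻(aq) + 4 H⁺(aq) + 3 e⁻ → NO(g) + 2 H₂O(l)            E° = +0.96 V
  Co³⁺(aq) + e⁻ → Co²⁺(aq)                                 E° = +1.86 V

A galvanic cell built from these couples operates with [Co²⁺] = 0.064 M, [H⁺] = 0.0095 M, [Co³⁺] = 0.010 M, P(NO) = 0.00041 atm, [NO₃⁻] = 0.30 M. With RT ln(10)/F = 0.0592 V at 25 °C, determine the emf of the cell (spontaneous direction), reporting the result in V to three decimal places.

Co³⁺/Co²⁺ is the cathode (higher E°), NO₃⁻/NO the anode: E°cell = +1.86 − (+0.96) = +0.90 V, n = 3.
Overall: 3 Co³⁺(aq) + NO(g) + 2 H₂O(l) → 3 Co²⁺(aq) + NO₃⁻(aq) + 4 H⁺(aq)
Q = [Co²⁺]^3·[NO₃⁻]·[H⁺]^4 / ([Co³⁺]^3·P(NO)); log Q = -2.806.
E = E° − (0.0592/n) log Q = +0.90 − (0.0592/3)(-2.806) = +0.955 V.

+0.955 V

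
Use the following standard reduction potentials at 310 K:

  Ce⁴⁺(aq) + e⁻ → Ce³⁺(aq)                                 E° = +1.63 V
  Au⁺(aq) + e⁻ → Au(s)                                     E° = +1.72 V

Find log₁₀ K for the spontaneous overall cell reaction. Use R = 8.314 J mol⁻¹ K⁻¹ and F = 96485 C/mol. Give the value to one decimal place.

1.5

Cathode: Au⁺/Au; anode: Ce⁴⁺/Ce³⁺. E°cell = (+1.72) − (+1.63) = +0.09 V, with n = 1.
ΔG° = −nFE° = −RT ln K, so ln K = nFE°/(RT) = (1)(96485)(+0.09) / ((8.314)(310)) = 3.369.
log₁₀ K = 3.369 / ln 10 = 1.5.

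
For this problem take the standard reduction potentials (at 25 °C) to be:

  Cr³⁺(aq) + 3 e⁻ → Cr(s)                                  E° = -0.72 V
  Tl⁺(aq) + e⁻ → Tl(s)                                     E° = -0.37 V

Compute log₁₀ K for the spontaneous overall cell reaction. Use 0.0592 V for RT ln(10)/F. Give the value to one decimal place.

Cathode: Tl⁺/Tl; anode: Cr³⁺/Cr. E°cell = +0.35 V, n = 3.
log K = nE°cell / 0.0592 = (3)(+0.35) / 0.0592 = 17.7.

17.7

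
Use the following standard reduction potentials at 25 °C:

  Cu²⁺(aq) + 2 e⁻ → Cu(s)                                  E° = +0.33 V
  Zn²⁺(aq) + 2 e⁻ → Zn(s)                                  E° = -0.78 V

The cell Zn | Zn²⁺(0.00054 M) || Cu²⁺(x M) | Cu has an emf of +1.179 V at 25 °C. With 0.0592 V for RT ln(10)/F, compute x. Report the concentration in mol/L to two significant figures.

0.12 M

Cu²⁺/Cu is the cathode, Zn²⁺/Zn the anode: E°cell = +1.11 V, n = 2.
Overall reaction: Cu²⁺(aq) + Zn(s) → Cu(s) + Zn²⁺(aq); Q = [Zn²⁺]^1/[Cu²⁺]^1.
From E = E° − (0.0592/n) log Q: log Q = (E° − E)·n/0.0592 = (+1.11 − (+1.179))·2/0.0592 = -2.3311.
So 1·log[Cu²⁺] = 1·log(0.00054) − log Q = -3.2676 − (-2.3311) = -0.9365; [Cu²⁺] = 10^(-0.9365) ≈ 0.12 M.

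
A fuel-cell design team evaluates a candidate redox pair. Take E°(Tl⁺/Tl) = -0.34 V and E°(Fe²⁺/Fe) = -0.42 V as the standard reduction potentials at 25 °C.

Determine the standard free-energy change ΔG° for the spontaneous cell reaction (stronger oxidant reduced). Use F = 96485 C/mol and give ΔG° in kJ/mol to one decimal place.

Tl⁺/Tl (E° = -0.34 V) is the cathode; Fe²⁺/Fe (E° = -0.42 V) is the anode, so E°cell = +0.08 V.
Balancing electrons gives n = 2 (lcm of 1 and 2).
ΔG° = −nFE° = −(2)(96485)(+0.08) = -15,438 J = -15.4 kJ/mol.

-15.4 kJ/mol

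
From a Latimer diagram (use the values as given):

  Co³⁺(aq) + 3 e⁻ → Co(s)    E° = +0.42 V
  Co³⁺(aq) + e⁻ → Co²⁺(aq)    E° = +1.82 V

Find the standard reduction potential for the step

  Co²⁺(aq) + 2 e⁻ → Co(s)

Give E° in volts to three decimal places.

Sequential free energies add, so n₃E°₃ = n₁E°₁ + n₂E°₂.
With n₃ = 3, and the known step contributing 1×(+1.82) V, the unknown satisfies 2·E° = 3×(+0.42) − 1×(+1.82) = -0.560.
E° = -0.560 / 2 = -0.280 V.

-0.280 V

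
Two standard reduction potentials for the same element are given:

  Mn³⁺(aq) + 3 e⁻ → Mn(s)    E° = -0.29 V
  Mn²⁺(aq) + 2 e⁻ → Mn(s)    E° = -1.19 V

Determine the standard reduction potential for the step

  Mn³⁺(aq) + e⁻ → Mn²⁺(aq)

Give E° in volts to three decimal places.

+1.510 V

Sequential free energies add, so n₃E°₃ = n₁E°₁ + n₂E°₂.
With n₃ = 3, and the known step contributing 2×(-1.19) V, the unknown satisfies 1·E° = 3×(-0.29) − 2×(-1.19) = +1.510.
E° = +1.510 / 1 = +1.510 V.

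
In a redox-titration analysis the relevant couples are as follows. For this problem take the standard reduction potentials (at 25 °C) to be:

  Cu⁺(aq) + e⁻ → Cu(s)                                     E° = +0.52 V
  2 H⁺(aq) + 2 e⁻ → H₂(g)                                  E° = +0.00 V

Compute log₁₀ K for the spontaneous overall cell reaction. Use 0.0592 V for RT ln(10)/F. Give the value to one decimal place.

Cathode: Cu⁺/Cu; anode: H⁺/H₂. E°cell = +0.52 V, n = 2.
log K = nE°cell / 0.0592 = (2)(+0.52) / 0.0592 = 17.6.

17.6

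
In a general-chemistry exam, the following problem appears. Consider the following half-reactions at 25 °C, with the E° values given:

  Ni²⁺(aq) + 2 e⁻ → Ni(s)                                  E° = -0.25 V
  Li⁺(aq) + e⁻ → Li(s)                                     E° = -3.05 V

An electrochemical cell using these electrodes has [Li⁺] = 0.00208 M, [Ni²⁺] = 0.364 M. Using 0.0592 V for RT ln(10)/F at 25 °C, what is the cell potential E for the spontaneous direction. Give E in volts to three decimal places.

+2.946 V

Ni²⁺/Ni is the cathode (higher E°), Li⁺/Li the anode: E°cell = -0.25 − (-3.05) = +2.80 V, n = 2.
Overall: Ni²⁺(aq) + 2 Li(s) → Ni(s) + 2 Li⁺(aq)
Q = [Li⁺]^2 / ([Ni²⁺]); log Q = -4.925.
E = E° − (0.0592/n) log Q = +2.80 − (0.0592/2)(-4.925) = +2.946 V.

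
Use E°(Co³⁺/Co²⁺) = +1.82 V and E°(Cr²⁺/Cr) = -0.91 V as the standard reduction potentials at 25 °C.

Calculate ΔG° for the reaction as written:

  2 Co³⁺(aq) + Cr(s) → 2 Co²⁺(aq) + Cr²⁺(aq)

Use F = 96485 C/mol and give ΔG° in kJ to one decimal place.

As written, Co³⁺/Co²⁺ is reduced (cathode) and Cr²⁺/Cr is oxidised (anode), so E°cell = (+1.82) − (-0.91) = +2.73 V.
Balancing electrons gives n = 2.
ΔG° = −nFE° = −(2)(96485)(+2.73) = -526,808 J = -526.8 kJ.

-526.8 kJ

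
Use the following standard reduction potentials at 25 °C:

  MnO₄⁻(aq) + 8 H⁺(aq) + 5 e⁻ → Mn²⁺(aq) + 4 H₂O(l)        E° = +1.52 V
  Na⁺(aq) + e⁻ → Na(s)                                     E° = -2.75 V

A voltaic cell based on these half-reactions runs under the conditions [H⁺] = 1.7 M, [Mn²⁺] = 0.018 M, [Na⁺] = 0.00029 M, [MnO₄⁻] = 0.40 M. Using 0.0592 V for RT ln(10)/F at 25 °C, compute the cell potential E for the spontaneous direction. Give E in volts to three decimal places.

MnO₄⁻/Mn²⁺ is the cathode (higher E°), Na⁺/Na the anode: E°cell = +1.52 − (-2.75) = +4.27 V, n = 5.
Overall: MnO₄⁻(aq) + 8 H⁺(aq) + 5 Na(s) → Mn²⁺(aq) + 4 H₂O(l) + 5 Na⁺(aq)
Q = [Mn²⁺]·[Na⁺]^5 / ([MnO₄⁻]·[H⁺]^8); log Q = -20.878.
E = E° − (0.0592/n) log Q = +4.27 − (0.0592/5)(-20.878) = +4.517 V.

+4.517 V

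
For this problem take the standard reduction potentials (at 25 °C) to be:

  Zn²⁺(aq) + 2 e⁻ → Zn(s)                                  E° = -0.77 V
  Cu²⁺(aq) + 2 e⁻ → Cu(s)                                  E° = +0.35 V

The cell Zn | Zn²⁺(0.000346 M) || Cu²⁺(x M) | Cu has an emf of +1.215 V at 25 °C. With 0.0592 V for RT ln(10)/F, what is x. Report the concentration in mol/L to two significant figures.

Cu²⁺/Cu is the cathode, Zn²⁺/Zn the anode: E°cell = +1.12 V, n = 2.
Overall reaction: Cu²⁺(aq) + Zn(s) → Cu(s) + Zn²⁺(aq); Q = [Zn²⁺]^1/[Cu²⁺]^1.
From E = E° − (0.0592/n) log Q: log Q = (E° − E)·n/0.0592 = (+1.12 − (+1.215))·2/0.0592 = -3.2095.
So 1·log[Cu²⁺] = 1·log(0.000346) − log Q = -3.4609 − (-3.2095) = -0.2514; [Cu²⁺] = 10^(-0.2514) ≈ 0.56 M.

0.56 M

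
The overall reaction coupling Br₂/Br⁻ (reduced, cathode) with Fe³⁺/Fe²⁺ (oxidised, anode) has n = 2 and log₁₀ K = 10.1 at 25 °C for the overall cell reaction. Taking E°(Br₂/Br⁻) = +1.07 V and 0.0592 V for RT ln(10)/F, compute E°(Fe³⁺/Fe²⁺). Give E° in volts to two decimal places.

+0.77 V

E°cell = (0.0592/n)·log K = (0.0592/2)(10.1) = +0.299 V.
Since Br₂/Br⁻ is the cathode and Fe³⁺/Fe²⁺ the anode, E°cell = E°(Br₂/Br⁻) − E°(Fe³⁺/Fe²⁺).
So E°(Fe³⁺/Fe²⁺) = E°(Br₂/Br⁻) − E°cell = (+1.07) − (+0.299) = +0.77 V.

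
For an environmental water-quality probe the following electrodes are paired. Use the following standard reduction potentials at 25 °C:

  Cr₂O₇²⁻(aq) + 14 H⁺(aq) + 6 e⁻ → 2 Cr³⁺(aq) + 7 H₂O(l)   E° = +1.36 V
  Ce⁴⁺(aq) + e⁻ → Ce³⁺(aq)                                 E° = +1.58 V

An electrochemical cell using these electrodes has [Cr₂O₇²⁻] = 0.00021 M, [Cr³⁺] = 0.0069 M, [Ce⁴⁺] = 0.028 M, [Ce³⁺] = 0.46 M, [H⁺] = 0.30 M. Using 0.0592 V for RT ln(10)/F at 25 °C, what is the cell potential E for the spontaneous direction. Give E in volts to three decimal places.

+0.214 V

Ce⁴⁺/Ce³⁺ is the cathode (higher E°), Cr₂O₇²⁻/Cr³⁺ the anode: E°cell = +1.58 − (+1.36) = +0.22 V, n = 6.
Overall: 6 Ce⁴⁺(aq) + 2 Cr³⁺(aq) + 7 H₂O(l) → 6 Ce³⁺(aq) + Cr₂O₇²⁻(aq) + 14 H⁺(aq)
Q = [Ce³⁺]^6·[Cr₂O₇²⁻]·[H⁺]^14 / ([Ce⁴⁺]^6·[Cr³⁺]^2); log Q = 0.618.
E = E° − (0.0592/n) log Q = +0.22 − (0.0592/6)(0.618) = +0.214 V.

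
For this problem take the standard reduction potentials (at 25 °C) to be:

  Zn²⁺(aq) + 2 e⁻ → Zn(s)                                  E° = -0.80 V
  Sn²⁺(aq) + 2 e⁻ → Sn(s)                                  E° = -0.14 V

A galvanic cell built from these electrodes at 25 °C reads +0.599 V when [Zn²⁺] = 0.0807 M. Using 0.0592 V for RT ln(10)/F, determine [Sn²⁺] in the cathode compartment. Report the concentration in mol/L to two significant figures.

0.00070 M

Sn²⁺/Sn is the cathode, Zn²⁺/Zn the anode: E°cell = +0.66 V, n = 2.
Overall reaction: Sn²⁺(aq) + Zn(s) → Sn(s) + Zn²⁺(aq); Q = [Zn²⁺]^1/[Sn²⁺]^1.
From E = E° − (0.0592/n) log Q: log Q = (E° − E)·n/0.0592 = (+0.66 − (+0.599))·2/0.0592 = 2.0608.
So 1·log[Sn²⁺] = 1·log(0.0807) − log Q = -1.0931 − (2.0608) = -3.1539; [Sn²⁺] = 10^(-3.1539) ≈ 0.00070 M.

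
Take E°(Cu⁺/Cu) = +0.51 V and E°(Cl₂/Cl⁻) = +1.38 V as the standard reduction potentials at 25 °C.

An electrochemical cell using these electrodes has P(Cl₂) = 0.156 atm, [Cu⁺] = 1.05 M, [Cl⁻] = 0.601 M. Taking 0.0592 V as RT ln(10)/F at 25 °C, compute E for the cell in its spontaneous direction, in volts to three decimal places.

Cl₂/Cl⁻ is the cathode (higher E°), Cu⁺/Cu the anode: E°cell = +1.38 − (+0.51) = +0.87 V, n = 2.
Overall: Cl₂(g) + 2 Cu(s) → 2 Cl⁻(aq) + 2 Cu⁺(aq)
Q = [Cl⁻]^2·[Cu⁺]^2 / (P(Cl₂)); log Q = 0.407.
E = E° − (0.0592/n) log Q = +0.87 − (0.0592/2)(0.407) = +0.858 V.

+0.858 V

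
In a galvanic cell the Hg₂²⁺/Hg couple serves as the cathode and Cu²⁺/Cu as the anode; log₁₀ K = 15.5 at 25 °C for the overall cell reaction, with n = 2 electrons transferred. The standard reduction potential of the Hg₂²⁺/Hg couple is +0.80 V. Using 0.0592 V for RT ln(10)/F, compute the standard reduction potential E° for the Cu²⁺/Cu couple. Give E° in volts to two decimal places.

E°cell = (0.0592/n)·log K = (0.0592/2)(15.5) = +0.459 V.
Since Hg₂²⁺/Hg is the cathode and Cu²⁺/Cu the anode, E°cell = E°(Hg₂²⁺/Hg) − E°(Cu²⁺/Cu).
So E°(Cu²⁺/Cu) = E°(Hg₂²⁺/Hg) − E°cell = (+0.80) − (+0.459) = +0.34 V.

+0.34 V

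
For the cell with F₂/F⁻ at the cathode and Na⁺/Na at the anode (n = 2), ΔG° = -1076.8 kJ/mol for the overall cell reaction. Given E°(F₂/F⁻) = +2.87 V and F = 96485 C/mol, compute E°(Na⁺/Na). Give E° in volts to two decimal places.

E°cell = −ΔG°/(nF) = −(-1076.8×10³)/((2)(96485)) = +5.580 V.
Since F₂/F⁻ is the cathode and Na⁺/Na the anode, E°cell = E°(F₂/F⁻) − E°(Na⁺/Na).
So E°(Na⁺/Na) = E°(F₂/F⁻) − E°cell = (+2.87) − (+5.580) = -2.71 V.

-2.71 V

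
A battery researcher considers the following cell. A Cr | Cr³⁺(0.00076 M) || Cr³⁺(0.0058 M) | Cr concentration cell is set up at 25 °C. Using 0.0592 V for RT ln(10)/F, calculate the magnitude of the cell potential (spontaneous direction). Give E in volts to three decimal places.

For a concentration cell E°cell = 0. The 0.0058 M side is the cathode (reduction is favoured where [Cr³⁺] is higher).
With n = 3, E = −(0.0592/3) log([Cr³⁺]ₐₙ/[Cr³⁺]꜀ₐₜ) = −(0.0592/3) log(0.00076/0.0058) = −(0.0592/3)(-0.883) = +0.017 V.

+0.017 V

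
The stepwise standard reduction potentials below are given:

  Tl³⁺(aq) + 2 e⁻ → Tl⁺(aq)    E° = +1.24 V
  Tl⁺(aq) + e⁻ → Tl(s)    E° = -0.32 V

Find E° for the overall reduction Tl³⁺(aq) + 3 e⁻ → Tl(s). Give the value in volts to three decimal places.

+0.720 V

Since ΔG° = −nFE° is additive over sequential reductions, n₃E°₃ = n₁E°₁ + n₂E°₂.
E°₃ = (2×+1.24 + 1×-0.32) / 3 = (+2.160) / 3 = +0.720 V.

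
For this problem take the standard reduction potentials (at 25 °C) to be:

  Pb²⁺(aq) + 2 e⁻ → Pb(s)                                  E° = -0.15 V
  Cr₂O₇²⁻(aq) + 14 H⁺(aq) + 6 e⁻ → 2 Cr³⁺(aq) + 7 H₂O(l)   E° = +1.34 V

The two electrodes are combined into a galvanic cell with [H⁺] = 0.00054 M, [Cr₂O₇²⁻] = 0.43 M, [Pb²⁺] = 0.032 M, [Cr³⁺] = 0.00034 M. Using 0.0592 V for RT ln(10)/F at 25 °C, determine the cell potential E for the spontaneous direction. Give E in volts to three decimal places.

+1.148 V

Cr₂O₇²⁻/Cr³⁺ is the cathode (higher E°), Pb²⁺/Pb the anode: E°cell = +1.34 − (-0.15) = +1.49 V, n = 6.
Overall: Cr₂O₇²⁻(aq) + 14 H⁺(aq) + 3 Pb(s) → 2 Cr³⁺(aq) + 7 H₂O(l) + 3 Pb²⁺(aq)
Q = [Cr³⁺]^2·[Pb²⁺]^3 / ([Cr₂O₇²⁻]·[H⁺]^14); log Q = 34.691.
E = E° − (0.0592/n) log Q = +1.49 − (0.0592/6)(34.691) = +1.148 V.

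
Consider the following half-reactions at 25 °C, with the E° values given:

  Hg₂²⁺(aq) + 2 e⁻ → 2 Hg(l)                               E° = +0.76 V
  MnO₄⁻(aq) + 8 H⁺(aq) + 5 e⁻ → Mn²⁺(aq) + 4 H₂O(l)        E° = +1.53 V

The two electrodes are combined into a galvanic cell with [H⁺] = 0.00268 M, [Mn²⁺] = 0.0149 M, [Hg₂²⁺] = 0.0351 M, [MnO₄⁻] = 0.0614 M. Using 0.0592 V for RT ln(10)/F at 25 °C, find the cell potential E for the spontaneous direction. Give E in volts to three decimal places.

MnO₄⁻/Mn²⁺ is the cathode (higher E°), Hg₂²⁺/Hg the anode: E°cell = +1.53 − (+0.76) = +0.77 V, n = 10.
Overall: 2 MnO₄⁻(aq) + 16 H⁺(aq) + 10 Hg(l) → 2 Mn²⁺(aq) + 8 H₂O(l) + 5 Hg₂²⁺(aq)
Q = [Mn²⁺]^2·[Hg₂²⁺]^5 / ([MnO₄⁻]^2·[H⁺]^16); log Q = 32.646.
E = E° − (0.0592/n) log Q = +0.77 − (0.0592/10)(32.646) = +0.577 V.

+0.577 V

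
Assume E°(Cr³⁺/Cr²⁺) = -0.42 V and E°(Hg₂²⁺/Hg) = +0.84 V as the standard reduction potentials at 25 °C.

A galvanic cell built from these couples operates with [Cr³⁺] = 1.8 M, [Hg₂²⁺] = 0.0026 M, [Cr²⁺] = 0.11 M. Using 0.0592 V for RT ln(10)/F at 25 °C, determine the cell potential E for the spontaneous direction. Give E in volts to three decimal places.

Hg₂²⁺/Hg is the cathode (higher E°), Cr³⁺/Cr²⁺ the anode: E°cell = +0.84 − (-0.42) = +1.26 V, n = 2.
Overall: Hg₂²⁺(aq) + 2 Cr²⁺(aq) → 2 Hg(l) + 2 Cr³⁺(aq)
Q = [Cr³⁺]^2 / ([Hg₂²⁺]·[Cr²⁺]^2); log Q = 5.013.
E = E° − (0.0592/n) log Q = +1.26 − (0.0592/2)(5.013) = +1.112 V.

+1.112 V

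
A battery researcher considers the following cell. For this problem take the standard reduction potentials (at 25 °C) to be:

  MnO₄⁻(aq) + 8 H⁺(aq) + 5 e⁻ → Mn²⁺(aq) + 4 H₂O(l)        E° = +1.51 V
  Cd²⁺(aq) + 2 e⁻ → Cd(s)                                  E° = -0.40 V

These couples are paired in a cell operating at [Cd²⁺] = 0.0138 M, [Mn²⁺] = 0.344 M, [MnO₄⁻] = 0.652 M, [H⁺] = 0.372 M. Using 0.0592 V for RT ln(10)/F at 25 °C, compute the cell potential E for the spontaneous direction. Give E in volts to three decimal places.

+1.928 V

MnO₄⁻/Mn²⁺ is the cathode (higher E°), Cd²⁺/Cd the anode: E°cell = +1.51 − (-0.40) = +1.91 V, n = 10.
Overall: 2 MnO₄⁻(aq) + 16 H⁺(aq) + 5 Cd(s) → 2 Mn²⁺(aq) + 8 H₂O(l) + 5 Cd²⁺(aq)
Q = [Mn²⁺]^2·[Cd²⁺]^5 / ([MnO₄⁻]^2·[H⁺]^16); log Q = -2.985.
E = E° − (0.0592/n) log Q = +1.91 − (0.0592/10)(-2.985) = +1.928 V.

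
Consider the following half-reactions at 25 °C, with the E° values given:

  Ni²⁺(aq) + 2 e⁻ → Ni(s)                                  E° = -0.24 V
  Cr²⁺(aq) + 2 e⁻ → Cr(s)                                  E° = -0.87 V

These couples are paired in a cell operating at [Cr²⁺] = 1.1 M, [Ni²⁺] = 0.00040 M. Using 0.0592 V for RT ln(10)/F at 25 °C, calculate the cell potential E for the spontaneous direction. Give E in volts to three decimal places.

Ni²⁺/Ni is the cathode (higher E°), Cr²⁺/Cr the anode: E°cell = -0.24 − (-0.87) = +0.63 V, n = 2.
Overall: Ni²⁺(aq) + Cr(s) → Ni(s) + Cr²⁺(aq)
Q = [Cr²⁺] / ([Ni²⁺]); log Q = 3.439.
E = E° − (0.0592/n) log Q = +0.63 − (0.0592/2)(3.439) = +0.528 V.

+0.528 V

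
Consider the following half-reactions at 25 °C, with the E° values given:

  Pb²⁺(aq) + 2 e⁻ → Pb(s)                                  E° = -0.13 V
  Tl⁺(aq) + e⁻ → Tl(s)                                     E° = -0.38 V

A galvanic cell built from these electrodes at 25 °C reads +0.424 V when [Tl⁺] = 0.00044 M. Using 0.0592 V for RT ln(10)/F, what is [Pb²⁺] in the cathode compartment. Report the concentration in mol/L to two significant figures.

Pb²⁺/Pb is the cathode, Tl⁺/Tl the anode: E°cell = +0.25 V, n = 2.
Overall reaction: Pb²⁺(aq) + 2 Tl(s) → Pb(s) + 2 Tl⁺(aq); Q = [Tl⁺]^2/[Pb²⁺]^1.
From E = E° − (0.0592/n) log Q: log Q = (E° − E)·n/0.0592 = (+0.25 − (+0.424))·2/0.0592 = -5.8784.
So 1·log[Pb²⁺] = 2·log(0.00044) − log Q = -6.7131 − (-5.8784) = -0.8347; [Pb²⁺] = 10^(-0.8347) ≈ 0.15 M.

0.15 M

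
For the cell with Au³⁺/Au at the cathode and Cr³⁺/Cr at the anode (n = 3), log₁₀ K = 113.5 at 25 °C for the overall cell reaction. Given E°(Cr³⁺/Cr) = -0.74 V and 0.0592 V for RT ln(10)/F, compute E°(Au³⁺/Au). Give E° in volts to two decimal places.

+1.50 V

E°cell = (0.0592/n)·log K = (0.0592/3)(113.5) = +2.240 V.
Since Au³⁺/Au is the cathode and Cr³⁺/Cr the anode, E°cell = E°(Au³⁺/Au) − E°(Cr³⁺/Cr).
So E°(Au³⁺/Au) = E°cell + E°(Cr³⁺/Cr) = +2.240 + (-0.74) = +1.50 V.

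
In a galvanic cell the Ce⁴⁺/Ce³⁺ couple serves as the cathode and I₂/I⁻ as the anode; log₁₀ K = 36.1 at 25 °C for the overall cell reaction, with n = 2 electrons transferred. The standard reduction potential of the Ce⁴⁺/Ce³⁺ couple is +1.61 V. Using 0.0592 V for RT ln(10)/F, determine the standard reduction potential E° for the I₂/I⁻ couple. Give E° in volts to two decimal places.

E°cell = (0.0592/n)·log K = (0.0592/2)(36.1) = +1.069 V.
Since Ce⁴⁺/Ce³⁺ is the cathode and I₂/I⁻ the anode, E°cell = E°(Ce⁴⁺/Ce³⁺) − E°(I₂/I⁻).
So E°(I₂/I⁻) = E°(Ce⁴⁺/Ce³⁺) − E°cell = (+1.61) − (+1.069) = +0.54 V.

+0.54 V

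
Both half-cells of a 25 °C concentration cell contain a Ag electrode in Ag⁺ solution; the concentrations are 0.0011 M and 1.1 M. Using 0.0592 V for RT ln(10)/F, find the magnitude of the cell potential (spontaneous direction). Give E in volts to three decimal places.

For a concentration cell E°cell = 0. The 1.1 M side is the cathode (reduction is favoured where [Ag⁺] is higher).
With n = 1, E = −(0.0592/1) log([Ag⁺]ₐₙ/[Ag⁺]꜀ₐₜ) = −(0.0592/1) log(0.0011/1.1) = −(0.0592/1)(-3.000) = +0.178 V.

+0.178 V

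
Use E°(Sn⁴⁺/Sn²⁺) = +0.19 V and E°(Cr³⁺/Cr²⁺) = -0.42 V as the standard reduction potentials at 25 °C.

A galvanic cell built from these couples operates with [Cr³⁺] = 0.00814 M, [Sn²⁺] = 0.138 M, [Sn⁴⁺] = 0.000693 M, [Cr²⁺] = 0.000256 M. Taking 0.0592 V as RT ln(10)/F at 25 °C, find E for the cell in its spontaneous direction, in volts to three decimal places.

+0.453 V

Sn⁴⁺/Sn²⁺ is the cathode (higher E°), Cr³⁺/Cr²⁺ the anode: E°cell = +0.19 − (-0.42) = +0.61 V, n = 2.
Overall: Sn⁴⁺(aq) + 2 Cr²⁺(aq) → Sn²⁺(aq) + 2 Cr³⁺(aq)
Q = [Sn²⁺]·[Cr³⁺]^2 / ([Sn⁴⁺]·[Cr²⁺]^2); log Q = 5.304.
E = E° − (0.0592/n) log Q = +0.61 − (0.0592/2)(5.304) = +0.453 V.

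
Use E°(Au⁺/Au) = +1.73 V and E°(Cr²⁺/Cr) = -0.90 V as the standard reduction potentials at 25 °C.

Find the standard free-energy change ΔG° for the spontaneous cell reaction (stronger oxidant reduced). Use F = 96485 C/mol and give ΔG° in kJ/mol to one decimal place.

Au⁺/Au (E° = +1.73 V) is the cathode; Cr²⁺/Cr (E° = -0.90 V) is the anode, so E°cell = +2.63 V.
Balancing electrons gives n = 2 (lcm of 1 and 2).
ΔG° = −nFE° = −(2)(96485)(+2.63) = -507,511 J = -507.5 kJ/mol.

-507.5 kJ/mol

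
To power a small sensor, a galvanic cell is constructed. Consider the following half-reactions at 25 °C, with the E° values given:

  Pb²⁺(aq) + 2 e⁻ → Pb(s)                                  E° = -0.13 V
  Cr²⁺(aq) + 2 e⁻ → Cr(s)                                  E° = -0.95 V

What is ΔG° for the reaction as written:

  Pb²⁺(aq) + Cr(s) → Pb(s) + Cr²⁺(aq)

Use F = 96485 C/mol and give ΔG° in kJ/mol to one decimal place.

-158.2 kJ/mol

As written, Pb²⁺/Pb is reduced (cathode) and Cr²⁺/Cr is oxidised (anode), so E°cell = (-0.13) − (-0.95) = +0.82 V.
Balancing electrons gives n = 2.
ΔG° = −nFE° = −(2)(96485)(+0.82) = -158,235 J = -158.2 kJ/mol.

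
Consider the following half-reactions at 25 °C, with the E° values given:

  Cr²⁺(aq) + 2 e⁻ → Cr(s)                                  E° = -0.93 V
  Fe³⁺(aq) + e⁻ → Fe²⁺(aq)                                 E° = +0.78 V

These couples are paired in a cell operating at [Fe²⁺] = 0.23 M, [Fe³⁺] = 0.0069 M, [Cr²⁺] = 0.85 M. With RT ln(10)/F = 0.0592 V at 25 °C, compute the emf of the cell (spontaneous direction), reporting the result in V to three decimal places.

Fe³⁺/Fe²⁺ is the cathode (higher E°), Cr²⁺/Cr the anode: E°cell = +0.78 − (-0.93) = +1.71 V, n = 2.
Overall: 2 Fe³⁺(aq) + Cr(s) → 2 Fe²⁺(aq) + Cr²⁺(aq)
Q = [Fe²⁺]^2·[Cr²⁺] / ([Fe³⁺]^2); log Q = 2.975.
E = E° − (0.0592/n) log Q = +1.71 − (0.0592/2)(2.975) = +1.622 V.

+1.622 V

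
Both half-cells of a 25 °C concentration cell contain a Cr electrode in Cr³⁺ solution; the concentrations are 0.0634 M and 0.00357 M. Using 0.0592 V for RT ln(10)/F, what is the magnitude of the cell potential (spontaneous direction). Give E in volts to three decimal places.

For a concentration cell E°cell = 0. The 0.0634 M side is the cathode (reduction is favoured where [Cr³⁺] is higher).
With n = 3, E = −(0.0592/3) log([Cr³⁺]ₐₙ/[Cr³⁺]꜀ₐₜ) = −(0.0592/3) log(0.00357/0.0634) = −(0.0592/3)(-1.249) = +0.025 V.

+0.025 V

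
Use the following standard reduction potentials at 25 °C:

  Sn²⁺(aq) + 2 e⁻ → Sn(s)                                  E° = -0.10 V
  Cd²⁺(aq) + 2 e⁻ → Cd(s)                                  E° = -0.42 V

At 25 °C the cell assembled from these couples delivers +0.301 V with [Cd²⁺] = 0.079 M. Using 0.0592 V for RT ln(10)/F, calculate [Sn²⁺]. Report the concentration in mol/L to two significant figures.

0.018 M

Sn²⁺/Sn is the cathode, Cd²⁺/Cd the anode: E°cell = +0.32 V, n = 2.
Overall reaction: Sn²⁺(aq) + Cd(s) → Sn(s) + Cd²⁺(aq); Q = [Cd²⁺]^1/[Sn²⁺]^1.
From E = E° − (0.0592/n) log Q: log Q = (E° − E)·n/0.0592 = (+0.32 − (+0.301))·2/0.0592 = 0.6419.
So 1·log[Sn²⁺] = 1·log(0.079) − log Q = -1.1024 − (0.6419) = -1.7443; [Sn²⁺] = 10^(-1.7443) ≈ 0.018 M.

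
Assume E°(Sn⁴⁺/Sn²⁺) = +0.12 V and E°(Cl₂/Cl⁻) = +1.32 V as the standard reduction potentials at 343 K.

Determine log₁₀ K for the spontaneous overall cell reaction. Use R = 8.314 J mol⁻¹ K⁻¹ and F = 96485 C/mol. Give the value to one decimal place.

35.3

Cathode: Cl₂/Cl⁻; anode: Sn⁴⁺/Sn²⁺. E°cell = (+1.32) − (+0.12) = +1.20 V, with n = 2.
ΔG° = −nFE° = −RT ln K, so ln K = nFE°/(RT) = (2)(96485)(+1.20) / ((8.314)(343)) = 81.202.
log₁₀ K = 81.202 / ln 10 = 35.3.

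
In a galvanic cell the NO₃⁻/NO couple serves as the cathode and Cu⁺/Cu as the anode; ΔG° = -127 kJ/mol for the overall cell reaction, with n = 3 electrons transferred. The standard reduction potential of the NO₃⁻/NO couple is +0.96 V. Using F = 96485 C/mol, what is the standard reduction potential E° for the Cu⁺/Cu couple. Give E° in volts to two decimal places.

E°cell = −ΔG°/(nF) = −(-127×10³)/((3)(96485)) = +0.439 V.
Since NO₃⁻/NO is the cathode and Cu⁺/Cu the anode, E°cell = E°(NO₃⁻/NO) − E°(Cu⁺/Cu).
So E°(Cu⁺/Cu) = E°(NO₃⁻/NO) − E°cell = (+0.96) − (+0.439) = +0.52 V.

+0.52 V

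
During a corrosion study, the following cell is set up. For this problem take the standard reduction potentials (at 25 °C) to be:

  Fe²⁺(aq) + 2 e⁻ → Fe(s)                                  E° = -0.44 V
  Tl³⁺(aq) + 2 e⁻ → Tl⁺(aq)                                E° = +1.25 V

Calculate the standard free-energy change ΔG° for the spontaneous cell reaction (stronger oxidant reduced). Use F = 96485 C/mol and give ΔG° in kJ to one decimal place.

-326.1 kJ

Tl³⁺/Tl⁺ (E° = +1.25 V) is the cathode; Fe²⁺/Fe (E° = -0.44 V) is the anode, so E°cell = +1.69 V.
Balancing electrons gives n = 2 (lcm of 2 and 2).
ΔG° = −nFE° = −(2)(96485)(+1.69) = -326,119 J = -326.1 kJ.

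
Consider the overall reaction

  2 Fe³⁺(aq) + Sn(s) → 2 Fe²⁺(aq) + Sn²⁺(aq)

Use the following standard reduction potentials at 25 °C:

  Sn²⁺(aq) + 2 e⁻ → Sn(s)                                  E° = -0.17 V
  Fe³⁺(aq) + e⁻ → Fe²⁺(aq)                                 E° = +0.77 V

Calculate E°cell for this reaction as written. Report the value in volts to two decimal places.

The Fe³⁺/Fe²⁺ couple has the higher reduction potential, so it is the cathode; Sn²⁺/Sn is oxidised at the anode.
E°cell = E°(cathode) − E°(anode) = (+0.77) − (-0.17) = +0.94 V.

+0.94 V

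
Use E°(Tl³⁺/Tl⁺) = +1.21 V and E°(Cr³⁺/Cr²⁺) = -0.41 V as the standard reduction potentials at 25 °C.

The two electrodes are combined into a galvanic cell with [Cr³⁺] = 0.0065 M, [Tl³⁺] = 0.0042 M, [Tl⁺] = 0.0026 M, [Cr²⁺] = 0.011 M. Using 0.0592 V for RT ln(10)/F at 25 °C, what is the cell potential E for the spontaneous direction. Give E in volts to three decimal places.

Tl³⁺/Tl⁺ is the cathode (higher E°), Cr³⁺/Cr²⁺ the anode: E°cell = +1.21 − (-0.41) = +1.62 V, n = 2.
Overall: Tl³⁺(aq) + 2 Cr²⁺(aq) → Tl⁺(aq) + 2 Cr³⁺(aq)
Q = [Tl⁺]·[Cr³⁺]^2 / ([Tl³⁺]·[Cr²⁺]^2); log Q = -0.665.
E = E° − (0.0592/n) log Q = +1.62 − (0.0592/2)(-0.665) = +1.640 V.

+1.640 V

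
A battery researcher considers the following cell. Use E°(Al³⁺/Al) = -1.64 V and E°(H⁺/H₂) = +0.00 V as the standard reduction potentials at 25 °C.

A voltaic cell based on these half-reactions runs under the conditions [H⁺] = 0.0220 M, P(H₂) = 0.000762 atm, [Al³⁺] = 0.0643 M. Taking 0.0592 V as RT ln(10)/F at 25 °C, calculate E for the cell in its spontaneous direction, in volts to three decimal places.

+1.658 V

H⁺/H₂ is the cathode (higher E°), Al³⁺/Al the anode: E°cell = +0.00 − (-1.64) = +1.64 V, n = 6.
Overall: 6 H⁺(aq) + 2 Al(s) → 3 H₂(g) + 2 Al³⁺(aq)
Q = P(H₂)^3·[Al³⁺]^2 / ([H⁺]^6); log Q = -1.792.
E = E° − (0.0592/n) log Q = +1.64 − (0.0592/6)(-1.792) = +1.658 V.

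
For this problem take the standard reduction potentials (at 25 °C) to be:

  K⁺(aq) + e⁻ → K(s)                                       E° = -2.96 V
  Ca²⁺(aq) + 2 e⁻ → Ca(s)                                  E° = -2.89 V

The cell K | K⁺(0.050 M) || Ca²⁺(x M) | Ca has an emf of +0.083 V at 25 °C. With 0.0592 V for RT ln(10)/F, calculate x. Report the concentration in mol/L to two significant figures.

Ca²⁺/Ca is the cathode, K⁺/K the anode: E°cell = +0.07 V, n = 2.
Overall reaction: Ca²⁺(aq) + 2 K(s) → Ca(s) + 2 K⁺(aq); Q = [K⁺]^2/[Ca²⁺]^1.
From E = E° − (0.0592/n) log Q: log Q = (E° − E)·n/0.0592 = (+0.07 − (+0.083))·2/0.0592 = -0.4392.
So 1·log[Ca²⁺] = 2·log(0.05) − log Q = -2.6021 − (-0.4392) = -2.1629; [Ca²⁺] = 10^(-2.1629) ≈ 0.0069 M.

0.0069 M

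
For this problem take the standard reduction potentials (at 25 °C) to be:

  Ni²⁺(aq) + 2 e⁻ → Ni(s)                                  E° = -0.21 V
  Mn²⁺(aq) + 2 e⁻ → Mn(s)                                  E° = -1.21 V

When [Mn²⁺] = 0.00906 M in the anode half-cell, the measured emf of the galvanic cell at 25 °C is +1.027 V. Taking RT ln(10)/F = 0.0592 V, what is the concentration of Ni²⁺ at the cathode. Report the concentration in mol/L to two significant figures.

Ni²⁺/Ni is the cathode, Mn²⁺/Mn the anode: E°cell = +1.00 V, n = 2.
Overall reaction: Ni²⁺(aq) + Mn(s) → Ni(s) + Mn²⁺(aq); Q = [Mn²⁺]^1/[Ni²⁺]^1.
From E = E° − (0.0592/n) log Q: log Q = (E° − E)·n/0.0592 = (+1.00 − (+1.027))·2/0.0592 = -0.9122.
So 1·log[Ni²⁺] = 1·log(0.00906) − log Q = -2.0429 − (-0.9122) = -1.1307; [Ni²⁺] = 10^(-1.1307) ≈ 0.074 M.

0.074 M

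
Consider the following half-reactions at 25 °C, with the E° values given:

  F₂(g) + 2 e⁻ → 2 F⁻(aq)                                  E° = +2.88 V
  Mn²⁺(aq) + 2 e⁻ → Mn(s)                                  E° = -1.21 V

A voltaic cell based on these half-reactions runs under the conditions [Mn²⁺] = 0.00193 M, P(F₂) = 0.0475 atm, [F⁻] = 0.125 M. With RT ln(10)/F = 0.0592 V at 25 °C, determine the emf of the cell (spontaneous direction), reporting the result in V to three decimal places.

F₂/F⁻ is the cathode (higher E°), Mn²⁺/Mn the anode: E°cell = +2.88 − (-1.21) = +4.09 V, n = 2.
Overall: F₂(g) + Mn(s) → 2 F⁻(aq) + Mn²⁺(aq)
Q = [F⁻]^2·[Mn²⁺] / (P(F₂)); log Q = -3.197.
E = E° − (0.0592/n) log Q = +4.09 − (0.0592/2)(-3.197) = +4.185 V.

+4.185 V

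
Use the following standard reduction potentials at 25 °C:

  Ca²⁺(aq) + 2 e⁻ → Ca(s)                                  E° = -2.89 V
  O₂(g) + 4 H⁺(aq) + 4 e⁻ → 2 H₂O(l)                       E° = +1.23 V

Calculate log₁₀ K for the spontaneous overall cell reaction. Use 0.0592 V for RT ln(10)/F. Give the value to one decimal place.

Cathode: O₂/H₂O; anode: Ca²⁺/Ca. E°cell = +4.12 V, n = 4.
log K = nE°cell / 0.0592 = (4)(+4.12) / 0.0592 = 278.4.

278.4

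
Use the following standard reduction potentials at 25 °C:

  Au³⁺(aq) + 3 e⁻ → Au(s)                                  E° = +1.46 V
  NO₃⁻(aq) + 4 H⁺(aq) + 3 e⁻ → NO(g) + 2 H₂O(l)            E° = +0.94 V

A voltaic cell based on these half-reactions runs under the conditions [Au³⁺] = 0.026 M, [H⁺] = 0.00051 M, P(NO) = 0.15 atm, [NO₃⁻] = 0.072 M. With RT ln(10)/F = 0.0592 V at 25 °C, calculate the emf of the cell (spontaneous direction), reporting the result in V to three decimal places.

Au³⁺/Au is the cathode (higher E°), NO₃⁻/NO the anode: E°cell = +1.46 − (+0.94) = +0.52 V, n = 3.
Overall: Au³⁺(aq) + NO(g) + 2 H₂O(l) → Au(s) + NO₃⁻(aq) + 4 H⁺(aq)
Q = [NO₃⁻]·[H⁺]^4 / ([Au³⁺]·P(NO)); log Q = -11.903.
E = E° − (0.0592/n) log Q = +0.52 − (0.0592/3)(-11.903) = +0.755 V.

+0.755 V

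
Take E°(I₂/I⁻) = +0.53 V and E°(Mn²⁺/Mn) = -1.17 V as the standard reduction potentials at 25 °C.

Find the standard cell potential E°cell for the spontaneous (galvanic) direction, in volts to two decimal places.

The I₂/I⁻ couple has the higher reduction potential, so it is the cathode; Mn²⁺/Mn is oxidised at the anode.
E°cell = E°(cathode) − E°(anode) = (+0.53) − (-1.17) = +1.70 V.
Since E°cell > 0, the reaction is spontaneous under standard conditions.

+1.70 V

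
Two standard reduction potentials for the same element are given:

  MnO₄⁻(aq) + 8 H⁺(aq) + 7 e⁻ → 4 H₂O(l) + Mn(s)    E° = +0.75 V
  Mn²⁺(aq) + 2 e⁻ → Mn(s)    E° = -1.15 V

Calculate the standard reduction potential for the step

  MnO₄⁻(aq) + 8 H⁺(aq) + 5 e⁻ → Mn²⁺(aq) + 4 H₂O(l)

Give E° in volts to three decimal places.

Sequential free energies add, so n₃E°₃ = n₁E°₁ + n₂E°₂.
With n₃ = 7, and the known step contributing 2×(-1.15) V, the unknown satisfies 5·E° = 7×(+0.75) − 2×(-1.15) = +7.550.
E° = +7.550 / 5 = +1.510 V.

+1.510 V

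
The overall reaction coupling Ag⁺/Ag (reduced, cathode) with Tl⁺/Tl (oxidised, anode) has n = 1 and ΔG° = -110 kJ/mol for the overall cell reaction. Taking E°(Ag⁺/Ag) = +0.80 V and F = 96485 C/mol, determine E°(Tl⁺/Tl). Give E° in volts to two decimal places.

-0.34 V

E°cell = −ΔG°/(nF) = −(-110×10³)/((1)(96485)) = +1.140 V.
Since Ag⁺/Ag is the cathode and Tl⁺/Tl the anode, E°cell = E°(Ag⁺/Ag) − E°(Tl⁺/Tl).
So E°(Tl⁺/Tl) = E°(Ag⁺/Ag) − E°cell = (+0.80) − (+1.140) = -0.34 V.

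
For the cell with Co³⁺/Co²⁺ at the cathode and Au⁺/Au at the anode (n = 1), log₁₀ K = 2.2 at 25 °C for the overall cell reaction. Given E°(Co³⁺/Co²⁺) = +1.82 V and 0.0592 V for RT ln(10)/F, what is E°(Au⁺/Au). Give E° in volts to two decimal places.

+1.69 V

E°cell = (0.0592/n)·log K = (0.0592/1)(2.2) = +0.130 V.
Since Co³⁺/Co²⁺ is the cathode and Au⁺/Au the anode, E°cell = E°(Co³⁺/Co²⁺) − E°(Au⁺/Au).
So E°(Au⁺/Au) = E°(Co³⁺/Co²⁺) − E°cell = (+1.82) − (+0.130) = +1.69 V.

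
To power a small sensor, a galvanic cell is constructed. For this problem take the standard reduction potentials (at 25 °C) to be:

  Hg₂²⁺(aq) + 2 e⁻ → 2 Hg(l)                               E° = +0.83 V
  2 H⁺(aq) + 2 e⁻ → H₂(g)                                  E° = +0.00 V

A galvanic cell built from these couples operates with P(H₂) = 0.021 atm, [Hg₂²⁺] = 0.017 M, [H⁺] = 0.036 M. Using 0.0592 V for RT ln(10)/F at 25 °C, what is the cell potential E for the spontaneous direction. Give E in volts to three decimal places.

+0.813 V

Hg₂²⁺/Hg is the cathode (higher E°), H⁺/H₂ the anode: E°cell = +0.83 − (+0.00) = +0.83 V, n = 2.
Overall: Hg₂²⁺(aq) + H₂(g) → 2 Hg(l) + 2 H⁺(aq)
Q = [H⁺]^2 / ([Hg₂²⁺]·P(H₂)); log Q = 0.560.
E = E° − (0.0592/n) log Q = +0.83 − (0.0592/2)(0.560) = +0.813 V.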